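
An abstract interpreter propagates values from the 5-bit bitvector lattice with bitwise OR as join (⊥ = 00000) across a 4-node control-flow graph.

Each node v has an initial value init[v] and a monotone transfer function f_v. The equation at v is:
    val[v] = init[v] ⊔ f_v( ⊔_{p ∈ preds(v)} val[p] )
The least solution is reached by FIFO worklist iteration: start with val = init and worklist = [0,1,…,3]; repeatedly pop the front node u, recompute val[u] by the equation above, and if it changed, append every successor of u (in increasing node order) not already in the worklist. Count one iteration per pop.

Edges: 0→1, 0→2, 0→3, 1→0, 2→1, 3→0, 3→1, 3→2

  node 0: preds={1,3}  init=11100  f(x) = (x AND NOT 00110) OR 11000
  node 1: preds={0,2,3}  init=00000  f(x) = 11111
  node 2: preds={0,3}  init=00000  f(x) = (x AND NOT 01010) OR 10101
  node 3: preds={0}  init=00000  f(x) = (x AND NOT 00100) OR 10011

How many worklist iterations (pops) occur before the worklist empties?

Iteration log — 8 steps:
  step 1. node 0  ⊔preds=00000  new=11100  stable
  step 2. node 1  ⊔preds=11100  new=11111  old=00000  +wl: 0
  step 3. node 2  ⊔preds=11100  new=10101  old=00000  +wl: 1
  step 4. node 3  ⊔preds=11100  new=11011  old=00000  +wl: 2
  step 5. node 0  ⊔preds=11111  new=11101  old=11100  +wl: 3
  step 6. node 1  ⊔preds=11111  new=11111  stable
  step 7. node 2  ⊔preds=11111  new=10101  stable
  step 8. node 3  ⊔preds=11101  new=11011  stable

Least fixpoint reached:
  node 0: 11101
  node 1: 11111
  node 2: 10101
  node 3: 11011

8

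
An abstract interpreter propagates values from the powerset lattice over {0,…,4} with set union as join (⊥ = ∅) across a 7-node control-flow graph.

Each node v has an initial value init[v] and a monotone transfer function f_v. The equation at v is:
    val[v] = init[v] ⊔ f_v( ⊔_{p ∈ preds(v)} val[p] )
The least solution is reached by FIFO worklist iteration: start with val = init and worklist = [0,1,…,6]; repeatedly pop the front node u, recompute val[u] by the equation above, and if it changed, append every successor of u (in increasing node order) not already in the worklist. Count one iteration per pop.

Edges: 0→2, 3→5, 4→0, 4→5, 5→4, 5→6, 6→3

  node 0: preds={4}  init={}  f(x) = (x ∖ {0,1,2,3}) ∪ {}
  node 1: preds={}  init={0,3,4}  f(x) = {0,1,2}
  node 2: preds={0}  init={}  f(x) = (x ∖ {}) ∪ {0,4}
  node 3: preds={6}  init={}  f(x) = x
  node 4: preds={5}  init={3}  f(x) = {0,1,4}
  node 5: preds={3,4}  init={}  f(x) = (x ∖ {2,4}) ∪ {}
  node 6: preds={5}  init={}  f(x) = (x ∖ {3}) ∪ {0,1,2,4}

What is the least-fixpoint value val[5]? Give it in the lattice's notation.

{0,1,3}

Trace (12 dequeues):
  [1] u=0 | in {3} | out {} | ==
  [2] u=1 | in {} | out {0,1,2,3,4} | prev {0,3,4} | push {}
  [3] u=2 | in {} | out {0,4} | prev {} | push {}
  [4] u=3 | in {} | out {} | ==
  [5] u=4 | in {} | out {0,1,3,4} | prev {3} | push {0}
  [6] u=5 | in {0,1,3,4} | out {0,1,3} | prev {} | push {4}
  [7] u=6 | in {0,1,3} | out {0,1,2,4} | prev {} | push {3}
  [8] u=0 | in {0,1,3,4} | out {4} | prev {} | push {2}
  [9] u=4 | in {0,1,3} | out {0,1,3,4} | ==
  [10] u=3 | in {0,1,2,4} | out {0,1,2,4} | prev {} | push {5}
  [11] u=2 | in {4} | out {0,4} | ==
  [12] u=5 | in {0,1,2,3,4} | out {0,1,3} | ==

Converged values:
  [0] {4}
  [1] {0,1,2,3,4}
  [2] {0,4}
  [3] {0,1,2,4}
  [4] {0,1,3,4}
  [5] {0,1,3}
  [6] {0,1,2,4}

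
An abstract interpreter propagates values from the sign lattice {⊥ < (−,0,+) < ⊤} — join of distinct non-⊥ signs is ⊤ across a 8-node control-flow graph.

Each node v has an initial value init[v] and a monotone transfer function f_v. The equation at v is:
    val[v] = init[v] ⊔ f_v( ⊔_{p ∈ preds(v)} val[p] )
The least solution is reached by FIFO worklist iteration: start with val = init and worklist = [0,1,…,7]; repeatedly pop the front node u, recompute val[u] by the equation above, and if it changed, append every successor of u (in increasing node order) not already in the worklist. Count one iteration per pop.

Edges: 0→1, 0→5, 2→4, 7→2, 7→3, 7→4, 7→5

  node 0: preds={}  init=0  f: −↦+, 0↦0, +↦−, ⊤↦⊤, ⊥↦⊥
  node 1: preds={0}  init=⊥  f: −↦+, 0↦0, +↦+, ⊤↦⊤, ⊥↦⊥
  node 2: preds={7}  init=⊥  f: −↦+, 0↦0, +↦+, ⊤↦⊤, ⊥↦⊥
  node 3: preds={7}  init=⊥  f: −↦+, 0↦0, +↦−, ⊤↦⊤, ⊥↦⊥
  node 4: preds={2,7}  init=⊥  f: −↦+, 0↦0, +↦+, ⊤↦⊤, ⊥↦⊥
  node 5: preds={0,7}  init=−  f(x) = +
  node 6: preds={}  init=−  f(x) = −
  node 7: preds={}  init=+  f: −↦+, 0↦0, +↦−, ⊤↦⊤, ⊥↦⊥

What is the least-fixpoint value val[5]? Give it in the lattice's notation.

Iteration log — 8 steps:
  step 1. node 0  ⊔preds=⊥  new=0  stable
  step 2. node 1  ⊔preds=0  new=0  old=⊥  +wl: 
  step 3. node 2  ⊔preds=+  new=+  old=⊥  +wl: 
  step 4. node 3  ⊔preds=+  new=−  old=⊥  +wl: 
  step 5. node 4  ⊔preds=+  new=+  old=⊥  +wl: 
  step 6. node 5  ⊔preds=⊤  new=⊤  old=−  +wl: 
  step 7. node 6  ⊔preds=⊥  new=−  stable
  step 8. node 7  ⊔preds=⊥  new=+  stable

Least fixpoint reached:
  node 0: 0
  node 1: 0
  node 2: +
  node 3: −
  node 4: +
  node 5: ⊤
  node 6: −
  node 7: +

⊤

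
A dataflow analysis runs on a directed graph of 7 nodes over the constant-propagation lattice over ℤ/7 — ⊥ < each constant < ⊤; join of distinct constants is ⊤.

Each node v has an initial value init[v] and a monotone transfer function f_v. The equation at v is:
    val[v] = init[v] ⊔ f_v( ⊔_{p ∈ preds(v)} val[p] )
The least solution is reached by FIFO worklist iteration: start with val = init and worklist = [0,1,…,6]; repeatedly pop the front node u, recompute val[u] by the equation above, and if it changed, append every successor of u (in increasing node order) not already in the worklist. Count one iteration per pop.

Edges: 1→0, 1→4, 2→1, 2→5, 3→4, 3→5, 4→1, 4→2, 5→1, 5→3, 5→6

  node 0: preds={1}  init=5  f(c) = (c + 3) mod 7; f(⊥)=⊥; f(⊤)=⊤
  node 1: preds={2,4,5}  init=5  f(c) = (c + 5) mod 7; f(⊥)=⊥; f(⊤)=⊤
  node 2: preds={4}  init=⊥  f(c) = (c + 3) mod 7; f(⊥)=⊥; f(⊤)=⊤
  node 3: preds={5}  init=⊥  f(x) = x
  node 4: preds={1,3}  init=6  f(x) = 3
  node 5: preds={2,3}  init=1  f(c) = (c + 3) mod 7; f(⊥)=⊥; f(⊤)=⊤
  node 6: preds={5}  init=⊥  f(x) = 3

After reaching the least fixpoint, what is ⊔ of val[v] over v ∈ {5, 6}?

⊤

Iteration log — 14 steps:
  step 1. node 0  ⊔preds=5  new=⊤  old=5  +wl: 
  step 2. node 1  ⊔preds=⊤  new=⊤  old=5  +wl: 0
  step 3. node 2  ⊔preds=6  new=2  old=⊥  +wl: 1
  step 4. node 3  ⊔preds=1  new=1  old=⊥  +wl: 
  step 5. node 4  ⊔preds=⊤  new=⊤  old=6  +wl: 2
  step 6. node 5  ⊔preds=⊤  new=⊤  old=1  +wl: 3
  step 7. node 6  ⊔preds=⊤  new=3  old=⊥  +wl: 
  step 8. node 0  ⊔preds=⊤  new=⊤  stable
  step 9. node 1  ⊔preds=⊤  new=⊤  stable
  step 10. node 2  ⊔preds=⊤  new=⊤  old=2  +wl: 1,5
  step 11. node 3  ⊔preds=⊤  new=⊤  old=1  +wl: 4
  step 12. node 1  ⊔preds=⊤  new=⊤  stable
  step 13. node 5  ⊔preds=⊤  new=⊤  stable
  step 14. node 4  ⊔preds=⊤  new=⊤  stable

Least fixpoint reached:
  node 0: ⊤
  node 1: ⊤
  node 2: ⊤
  node 3: ⊤
  node 4: ⊤
  node 5: ⊤
  node 6: 3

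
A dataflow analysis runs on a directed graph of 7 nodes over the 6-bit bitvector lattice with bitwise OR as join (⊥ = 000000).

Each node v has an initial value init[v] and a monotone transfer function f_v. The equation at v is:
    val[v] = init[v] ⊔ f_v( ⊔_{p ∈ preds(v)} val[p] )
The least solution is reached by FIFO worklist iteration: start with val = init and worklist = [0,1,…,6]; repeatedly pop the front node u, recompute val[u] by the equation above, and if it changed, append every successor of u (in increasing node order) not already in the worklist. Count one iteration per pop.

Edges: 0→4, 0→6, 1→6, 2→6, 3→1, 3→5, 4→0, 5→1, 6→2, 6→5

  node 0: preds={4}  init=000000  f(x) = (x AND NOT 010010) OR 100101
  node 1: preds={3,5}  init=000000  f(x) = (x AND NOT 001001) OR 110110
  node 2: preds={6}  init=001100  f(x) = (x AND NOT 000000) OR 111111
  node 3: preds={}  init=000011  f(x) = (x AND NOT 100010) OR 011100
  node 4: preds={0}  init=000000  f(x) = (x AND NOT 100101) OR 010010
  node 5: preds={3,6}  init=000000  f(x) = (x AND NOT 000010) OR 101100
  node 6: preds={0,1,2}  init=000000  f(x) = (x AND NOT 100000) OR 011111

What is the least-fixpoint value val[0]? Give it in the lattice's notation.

Trace (11 dequeues):
  [1] u=0 | in 000000 | out 100101 | prev 000000 | push {}
  [2] u=1 | in 000011 | out 110110 | prev 000000 | push {}
  [3] u=2 | in 000000 | out 111111 | prev 001100 | push {}
  [4] u=3 | in 000000 | out 011111 | prev 000011 | push {1}
  [5] u=4 | in 100101 | out 010010 | prev 000000 | push {0}
  [6] u=5 | in 011111 | out 111101 | prev 000000 | push {}
  [7] u=6 | in 111111 | out 011111 | prev 000000 | push {2,5}
  [8] u=1 | in 111111 | out 110110 | ==
  [9] u=0 | in 010010 | out 100101 | ==
  [10] u=2 | in 011111 | out 111111 | ==
  [11] u=5 | in 011111 | out 111101 | ==

Converged values:
  [0] 100101
  [1] 110110
  [2] 111111
  [3] 011111
  [4] 010010
  [5] 111101
  [6] 011111

100101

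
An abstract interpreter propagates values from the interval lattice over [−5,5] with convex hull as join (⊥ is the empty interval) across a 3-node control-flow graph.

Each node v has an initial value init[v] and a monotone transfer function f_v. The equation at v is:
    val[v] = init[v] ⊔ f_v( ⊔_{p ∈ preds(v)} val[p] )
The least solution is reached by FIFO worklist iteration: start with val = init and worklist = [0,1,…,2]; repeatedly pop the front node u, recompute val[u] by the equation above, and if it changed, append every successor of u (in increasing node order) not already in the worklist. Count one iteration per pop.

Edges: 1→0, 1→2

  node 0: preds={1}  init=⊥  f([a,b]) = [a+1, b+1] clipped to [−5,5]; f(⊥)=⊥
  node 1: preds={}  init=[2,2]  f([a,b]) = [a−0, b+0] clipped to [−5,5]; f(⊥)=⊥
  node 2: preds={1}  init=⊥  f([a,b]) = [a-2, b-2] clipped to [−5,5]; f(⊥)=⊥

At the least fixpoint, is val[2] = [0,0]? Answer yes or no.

yes

Trace (3 dequeues):
  [1] u=0 | in [2,2] | out [3,3] | prev ⊥ | push {}
  [2] u=1 | in ⊥ | out [2,2] | ==
  [3] u=2 | in [2,2] | out [0,0] | prev ⊥ | push {}

Converged values:
  [0] [3,3]
  [1] [2,2]
  [2] [0,0]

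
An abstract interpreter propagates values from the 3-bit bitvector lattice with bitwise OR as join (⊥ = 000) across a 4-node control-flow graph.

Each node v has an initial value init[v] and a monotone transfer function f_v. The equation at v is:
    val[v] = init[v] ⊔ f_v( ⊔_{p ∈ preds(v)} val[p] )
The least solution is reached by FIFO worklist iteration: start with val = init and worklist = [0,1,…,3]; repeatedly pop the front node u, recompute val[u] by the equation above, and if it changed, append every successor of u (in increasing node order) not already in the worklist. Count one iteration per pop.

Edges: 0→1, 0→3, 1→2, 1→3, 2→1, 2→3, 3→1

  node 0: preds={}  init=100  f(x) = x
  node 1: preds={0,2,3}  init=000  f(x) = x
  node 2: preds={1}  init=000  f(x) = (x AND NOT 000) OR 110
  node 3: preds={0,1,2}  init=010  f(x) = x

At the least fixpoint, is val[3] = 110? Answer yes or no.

yes

Trace (5 dequeues):
  [1] u=0 | in 000 | out 100 | ==
  [2] u=1 | in 110 | out 110 | prev 000 | push {}
  [3] u=2 | in 110 | out 110 | prev 000 | push {1}
  [4] u=3 | in 110 | out 110 | prev 010 | push {}
  [5] u=1 | in 110 | out 110 | ==

Converged values:
  [0] 100
  [1] 110
  [2] 110
  [3] 110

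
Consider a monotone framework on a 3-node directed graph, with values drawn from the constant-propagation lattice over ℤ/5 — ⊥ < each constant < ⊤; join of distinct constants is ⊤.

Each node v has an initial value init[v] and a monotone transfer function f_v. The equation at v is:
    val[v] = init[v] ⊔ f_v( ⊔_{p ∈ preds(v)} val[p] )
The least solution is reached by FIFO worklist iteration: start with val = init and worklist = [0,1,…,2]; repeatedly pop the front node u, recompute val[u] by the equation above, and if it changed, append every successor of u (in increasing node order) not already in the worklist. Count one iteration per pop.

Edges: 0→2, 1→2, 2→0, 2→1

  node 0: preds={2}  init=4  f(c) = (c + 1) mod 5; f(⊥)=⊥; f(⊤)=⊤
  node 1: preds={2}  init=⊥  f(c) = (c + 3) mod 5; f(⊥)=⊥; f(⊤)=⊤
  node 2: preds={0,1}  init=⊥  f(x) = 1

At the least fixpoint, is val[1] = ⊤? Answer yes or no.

Trace (6 dequeues):
  [1] u=0 | in ⊥ | out 4 | ==
  [2] u=1 | in ⊥ | out ⊥ | ==
  [3] u=2 | in 4 | out 1 | prev ⊥ | push {0,1}
  [4] u=0 | in 1 | out ⊤ | prev 4 | push {2}
  [5] u=1 | in 1 | out 4 | prev ⊥ | push {}
  [6] u=2 | in ⊤ | out 1 | ==

Converged values:
  [0] ⊤
  [1] 4
  [2] 1

no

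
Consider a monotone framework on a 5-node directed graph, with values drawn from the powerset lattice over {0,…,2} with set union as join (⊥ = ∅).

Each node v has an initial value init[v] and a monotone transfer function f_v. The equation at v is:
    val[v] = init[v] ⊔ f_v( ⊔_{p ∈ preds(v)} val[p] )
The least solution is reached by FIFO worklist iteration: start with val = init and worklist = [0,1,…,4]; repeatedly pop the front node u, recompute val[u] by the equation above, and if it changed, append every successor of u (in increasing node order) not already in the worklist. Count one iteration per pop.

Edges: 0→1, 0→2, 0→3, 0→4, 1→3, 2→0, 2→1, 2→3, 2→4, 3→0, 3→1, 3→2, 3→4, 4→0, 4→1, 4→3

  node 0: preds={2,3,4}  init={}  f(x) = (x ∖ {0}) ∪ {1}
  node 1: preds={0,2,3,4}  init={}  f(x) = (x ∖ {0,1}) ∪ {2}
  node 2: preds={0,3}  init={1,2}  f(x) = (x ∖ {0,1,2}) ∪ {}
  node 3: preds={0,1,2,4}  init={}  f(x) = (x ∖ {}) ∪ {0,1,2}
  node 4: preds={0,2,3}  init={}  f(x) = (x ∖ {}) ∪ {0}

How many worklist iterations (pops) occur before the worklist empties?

Iteration log — 9 steps:
  step 1. node 0  ⊔preds={1,2}  new={1,2}  old={}  +wl: 
  step 2. node 1  ⊔preds={1,2}  new={2}  old={}  +wl: 
  step 3. node 2  ⊔preds={1,2}  new={1,2}  stable
  step 4. node 3  ⊔preds={1,2}  new={0,1,2}  old={}  +wl: 0,1,2
  step 5. node 4  ⊔preds={0,1,2}  new={0,1,2}  old={}  +wl: 3
  step 6. node 0  ⊔preds={0,1,2}  new={1,2}  stable
  step 7. node 1  ⊔preds={0,1,2}  new={2}  stable
  step 8. node 2  ⊔preds={0,1,2}  new={1,2}  stable
  step 9. node 3  ⊔preds={0,1,2}  new={0,1,2}  stable

Least fixpoint reached:
  node 0: {1,2}
  node 1: {2}
  node 2: {1,2}
  node 3: {0,1,2}
  node 4: {0,1,2}

9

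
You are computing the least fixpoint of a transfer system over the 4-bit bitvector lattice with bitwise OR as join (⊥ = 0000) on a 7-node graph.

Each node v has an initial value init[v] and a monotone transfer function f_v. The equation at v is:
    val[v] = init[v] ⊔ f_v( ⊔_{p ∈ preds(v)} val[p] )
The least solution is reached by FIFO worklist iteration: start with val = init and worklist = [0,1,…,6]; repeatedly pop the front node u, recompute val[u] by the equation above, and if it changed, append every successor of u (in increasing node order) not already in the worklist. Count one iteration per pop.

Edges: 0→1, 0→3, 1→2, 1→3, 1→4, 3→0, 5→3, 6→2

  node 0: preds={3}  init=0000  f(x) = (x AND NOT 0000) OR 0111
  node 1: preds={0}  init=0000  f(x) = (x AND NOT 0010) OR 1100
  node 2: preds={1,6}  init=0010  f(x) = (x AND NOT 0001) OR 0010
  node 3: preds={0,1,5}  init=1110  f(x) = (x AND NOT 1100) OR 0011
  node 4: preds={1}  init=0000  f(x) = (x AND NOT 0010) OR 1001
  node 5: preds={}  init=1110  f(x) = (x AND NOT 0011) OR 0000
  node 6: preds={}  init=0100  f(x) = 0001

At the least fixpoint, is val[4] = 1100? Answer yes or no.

Trace (9 dequeues):
  [1] u=0 | in 1110 | out 1111 | prev 0000 | push {}
  [2] u=1 | in 1111 | out 1101 | prev 0000 | push {}
  [3] u=2 | in 1101 | out 1110 | prev 0010 | push {}
  [4] u=3 | in 1111 | out 1111 | prev 1110 | push {0}
  [5] u=4 | in 1101 | out 1101 | prev 0000 | push {}
  [6] u=5 | in 0000 | out 1110 | ==
  [7] u=6 | in 0000 | out 0101 | prev 0100 | push {2}
  [8] u=0 | in 1111 | out 1111 | ==
  [9] u=2 | in 1101 | out 1110 | ==

Converged values:
  [0] 1111
  [1] 1101
  [2] 1110
  [3] 1111
  [4] 1101
  [5] 1110
  [6] 0101

no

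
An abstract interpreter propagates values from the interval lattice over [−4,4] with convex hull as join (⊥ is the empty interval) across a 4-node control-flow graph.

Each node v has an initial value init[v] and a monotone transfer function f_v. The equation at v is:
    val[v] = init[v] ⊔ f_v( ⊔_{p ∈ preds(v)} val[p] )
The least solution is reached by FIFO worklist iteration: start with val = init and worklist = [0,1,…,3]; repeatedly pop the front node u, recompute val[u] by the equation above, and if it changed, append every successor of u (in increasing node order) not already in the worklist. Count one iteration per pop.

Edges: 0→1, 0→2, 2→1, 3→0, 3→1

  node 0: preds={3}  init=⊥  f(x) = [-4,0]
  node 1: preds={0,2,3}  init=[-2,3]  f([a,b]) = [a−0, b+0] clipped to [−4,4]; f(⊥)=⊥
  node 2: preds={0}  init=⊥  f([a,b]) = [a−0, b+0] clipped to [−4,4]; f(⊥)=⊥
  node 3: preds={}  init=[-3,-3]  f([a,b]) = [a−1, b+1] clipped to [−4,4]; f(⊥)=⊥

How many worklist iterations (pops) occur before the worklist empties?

5

Iteration log — 5 steps:
  step 1. node 0  ⊔preds=[-3,-3]  new=[-4,0]  old=⊥  +wl: 
  step 2. node 1  ⊔preds=[-4,0]  new=[-4,3]  old=[-2,3]  +wl: 
  step 3. node 2  ⊔preds=[-4,0]  new=[-4,0]  old=⊥  +wl: 1
  step 4. node 3  ⊔preds=⊥  new=[-3,-3]  stable
  step 5. node 1  ⊔preds=[-4,0]  new=[-4,3]  stable

Least fixpoint reached:
  node 0: [-4,0]
  node 1: [-4,3]
  node 2: [-4,0]
  node 3: [-3,-3]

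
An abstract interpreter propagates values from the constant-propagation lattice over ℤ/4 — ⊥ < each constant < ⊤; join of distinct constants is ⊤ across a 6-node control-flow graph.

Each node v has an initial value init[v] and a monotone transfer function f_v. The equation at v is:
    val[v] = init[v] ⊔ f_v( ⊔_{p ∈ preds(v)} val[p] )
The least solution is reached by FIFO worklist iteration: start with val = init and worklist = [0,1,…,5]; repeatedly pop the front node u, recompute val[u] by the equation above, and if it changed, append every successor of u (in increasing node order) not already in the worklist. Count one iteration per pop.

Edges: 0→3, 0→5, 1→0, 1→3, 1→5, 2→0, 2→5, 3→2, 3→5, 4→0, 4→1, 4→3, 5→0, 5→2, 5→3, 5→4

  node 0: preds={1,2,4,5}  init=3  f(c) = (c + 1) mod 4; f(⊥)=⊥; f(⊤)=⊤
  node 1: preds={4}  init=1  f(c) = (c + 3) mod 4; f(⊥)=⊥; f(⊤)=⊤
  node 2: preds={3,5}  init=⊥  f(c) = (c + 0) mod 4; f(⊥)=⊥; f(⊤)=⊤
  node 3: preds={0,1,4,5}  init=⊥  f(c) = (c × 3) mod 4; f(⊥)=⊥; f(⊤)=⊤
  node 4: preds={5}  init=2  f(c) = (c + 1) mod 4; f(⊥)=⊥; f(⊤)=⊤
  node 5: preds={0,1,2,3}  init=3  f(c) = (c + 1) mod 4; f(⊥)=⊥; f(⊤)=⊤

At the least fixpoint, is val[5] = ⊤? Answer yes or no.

yes

Trace (13 dequeues):
  [1] u=0 | in ⊤ | out ⊤ | prev 3 | push {}
  [2] u=1 | in 2 | out 1 | ==
  [3] u=2 | in 3 | out 3 | prev ⊥ | push {0}
  [4] u=3 | in ⊤ | out ⊤ | prev ⊥ | push {2}
  [5] u=4 | in 3 | out ⊤ | prev 2 | push {1,3}
  [6] u=5 | in ⊤ | out ⊤ | prev 3 | push {4}
  [7] u=0 | in ⊤ | out ⊤ | ==
  [8] u=2 | in ⊤ | out ⊤ | prev 3 | push {0,5}
  [9] u=1 | in ⊤ | out ⊤ | prev 1 | push {}
  [10] u=3 | in ⊤ | out ⊤ | ==
  [11] u=4 | in ⊤ | out ⊤ | ==
  [12] u=0 | in ⊤ | out ⊤ | ==
  [13] u=5 | in ⊤ | out ⊤ | ==

Converged values:
  [0] ⊤
  [1] ⊤
  [2] ⊤
  [3] ⊤
  [4] ⊤
  [5] ⊤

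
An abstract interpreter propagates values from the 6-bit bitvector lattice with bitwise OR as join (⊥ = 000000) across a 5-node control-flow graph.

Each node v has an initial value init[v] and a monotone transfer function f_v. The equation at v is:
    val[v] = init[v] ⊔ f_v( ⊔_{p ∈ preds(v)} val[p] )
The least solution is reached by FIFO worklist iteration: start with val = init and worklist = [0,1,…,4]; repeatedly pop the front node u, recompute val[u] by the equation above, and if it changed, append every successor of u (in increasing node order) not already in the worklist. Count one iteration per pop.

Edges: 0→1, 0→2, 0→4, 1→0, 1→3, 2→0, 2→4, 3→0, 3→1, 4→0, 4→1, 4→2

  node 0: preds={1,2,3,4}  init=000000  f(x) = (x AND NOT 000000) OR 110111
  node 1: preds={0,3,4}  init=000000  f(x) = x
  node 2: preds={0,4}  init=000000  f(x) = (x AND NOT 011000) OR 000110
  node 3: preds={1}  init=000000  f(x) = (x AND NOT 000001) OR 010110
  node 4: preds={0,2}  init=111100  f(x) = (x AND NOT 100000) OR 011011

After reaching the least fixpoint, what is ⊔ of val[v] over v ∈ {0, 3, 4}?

111111

Trace (8 dequeues):
  [1] u=0 | in 111100 | out 111111 | prev 000000 | push {}
  [2] u=1 | in 111111 | out 111111 | prev 000000 | push {0}
  [3] u=2 | in 111111 | out 100111 | prev 000000 | push {}
  [4] u=3 | in 111111 | out 111110 | prev 000000 | push {1}
  [5] u=4 | in 111111 | out 111111 | prev 111100 | push {2}
  [6] u=0 | in 111111 | out 111111 | ==
  [7] u=1 | in 111111 | out 111111 | ==
  [8] u=2 | in 111111 | out 100111 | ==

Converged values:
  [0] 111111
  [1] 111111
  [2] 100111
  [3] 111110
  [4] 111111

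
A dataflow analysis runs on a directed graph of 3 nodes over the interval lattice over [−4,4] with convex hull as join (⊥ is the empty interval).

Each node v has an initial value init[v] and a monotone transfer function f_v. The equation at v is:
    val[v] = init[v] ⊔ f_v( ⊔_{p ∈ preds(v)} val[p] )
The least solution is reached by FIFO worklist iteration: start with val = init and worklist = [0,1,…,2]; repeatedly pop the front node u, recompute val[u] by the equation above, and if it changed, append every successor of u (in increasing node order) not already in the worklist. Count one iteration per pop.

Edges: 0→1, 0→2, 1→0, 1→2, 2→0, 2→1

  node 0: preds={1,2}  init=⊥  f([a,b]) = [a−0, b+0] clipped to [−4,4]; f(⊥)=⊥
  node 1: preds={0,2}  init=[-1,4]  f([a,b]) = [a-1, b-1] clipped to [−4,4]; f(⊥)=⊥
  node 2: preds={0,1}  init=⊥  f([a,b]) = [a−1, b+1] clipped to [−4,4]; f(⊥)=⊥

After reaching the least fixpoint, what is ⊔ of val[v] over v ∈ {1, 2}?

Iteration log — 9 steps:
  step 1. node 0  ⊔preds=[-1,4]  new=[-1,4]  old=⊥  +wl: 
  step 2. node 1  ⊔preds=[-1,4]  new=[-2,4]  old=[-1,4]  +wl: 0
  step 3. node 2  ⊔preds=[-2,4]  new=[-3,4]  old=⊥  +wl: 1
  step 4. node 0  ⊔preds=[-3,4]  new=[-3,4]  old=[-1,4]  +wl: 2
  step 5. node 1  ⊔preds=[-3,4]  new=[-4,4]  old=[-2,4]  +wl: 0
  step 6. node 2  ⊔preds=[-4,4]  new=[-4,4]  old=[-3,4]  +wl: 1
  step 7. node 0  ⊔preds=[-4,4]  new=[-4,4]  old=[-3,4]  +wl: 2
  step 8. node 1  ⊔preds=[-4,4]  new=[-4,4]  stable
  step 9. node 2  ⊔preds=[-4,4]  new=[-4,4]  stable

Least fixpoint reached:
  node 0: [-4,4]
  node 1: [-4,4]
  node 2: [-4,4]

[-4,4]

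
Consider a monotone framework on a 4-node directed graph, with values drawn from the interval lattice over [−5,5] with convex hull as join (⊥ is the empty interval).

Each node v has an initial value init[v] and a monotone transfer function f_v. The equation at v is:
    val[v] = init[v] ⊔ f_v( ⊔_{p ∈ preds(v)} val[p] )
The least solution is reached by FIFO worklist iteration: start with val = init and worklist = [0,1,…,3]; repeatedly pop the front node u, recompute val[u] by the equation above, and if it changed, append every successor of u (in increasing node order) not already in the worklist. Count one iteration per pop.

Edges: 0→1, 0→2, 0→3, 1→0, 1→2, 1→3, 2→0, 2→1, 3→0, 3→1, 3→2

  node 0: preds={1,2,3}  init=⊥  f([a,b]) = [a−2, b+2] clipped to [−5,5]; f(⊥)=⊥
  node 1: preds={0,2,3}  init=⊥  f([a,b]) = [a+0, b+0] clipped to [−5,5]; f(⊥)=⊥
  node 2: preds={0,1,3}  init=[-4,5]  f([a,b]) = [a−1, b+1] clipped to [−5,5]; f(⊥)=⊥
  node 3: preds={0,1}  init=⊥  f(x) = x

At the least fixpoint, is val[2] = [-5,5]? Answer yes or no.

yes

Worklist (7 pops):
  #1 pop 0: in=[-4,5] → [-5,5] (was ⊥); enqueue []
  #2 pop 1: in=[-5,5] → [-5,5] (was ⊥); enqueue [0]
  #3 pop 2: in=[-5,5] → [-5,5] (was [-4,5]); enqueue [1]
  #4 pop 3: in=[-5,5] → [-5,5] (was ⊥); enqueue [2]
  #5 pop 0: in=[-5,5] → [-5,5] (no change)
  #6 pop 1: in=[-5,5] → [-5,5] (no change)
  #7 pop 2: in=[-5,5] → [-5,5] (no change)

Fixpoint:
  val[0] = [-5,5]
  val[1] = [-5,5]
  val[2] = [-5,5]
  val[3] = [-5,5]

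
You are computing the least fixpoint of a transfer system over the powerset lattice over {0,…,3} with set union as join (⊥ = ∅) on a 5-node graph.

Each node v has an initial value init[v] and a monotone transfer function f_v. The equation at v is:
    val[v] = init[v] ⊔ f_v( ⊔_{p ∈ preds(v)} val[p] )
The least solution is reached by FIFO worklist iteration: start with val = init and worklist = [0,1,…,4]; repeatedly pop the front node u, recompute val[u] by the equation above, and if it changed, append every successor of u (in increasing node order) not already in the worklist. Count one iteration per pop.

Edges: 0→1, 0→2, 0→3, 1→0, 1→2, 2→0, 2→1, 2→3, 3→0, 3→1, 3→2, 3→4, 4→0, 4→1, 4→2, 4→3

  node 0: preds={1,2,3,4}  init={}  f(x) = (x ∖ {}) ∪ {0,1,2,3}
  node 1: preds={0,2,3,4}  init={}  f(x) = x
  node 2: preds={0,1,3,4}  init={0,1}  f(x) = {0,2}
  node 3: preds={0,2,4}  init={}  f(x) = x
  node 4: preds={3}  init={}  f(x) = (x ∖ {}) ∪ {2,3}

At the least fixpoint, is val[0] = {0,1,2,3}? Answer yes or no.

Worklist (9 pops):
  #1 pop 0: in={0,1} → {0,1,2,3} (was {}); enqueue []
  #2 pop 1: in={0,1,2,3} → {0,1,2,3} (was {}); enqueue [0]
  #3 pop 2: in={0,1,2,3} → {0,1,2} (was {0,1}); enqueue [1]
  #4 pop 3: in={0,1,2,3} → {0,1,2,3} (was {}); enqueue [2]
  #5 pop 4: in={0,1,2,3} → {0,1,2,3} (was {}); enqueue [3]
  #6 pop 0: in={0,1,2,3} → {0,1,2,3} (no change)
  #7 pop 1: in={0,1,2,3} → {0,1,2,3} (no change)
  #8 pop 2: in={0,1,2,3} → {0,1,2} (no change)
  #9 pop 3: in={0,1,2,3} → {0,1,2,3} (no change)

Fixpoint:
  val[0] = {0,1,2,3}
  val[1] = {0,1,2,3}
  val[2] = {0,1,2}
  val[3] = {0,1,2,3}
  val[4] = {0,1,2,3}

yes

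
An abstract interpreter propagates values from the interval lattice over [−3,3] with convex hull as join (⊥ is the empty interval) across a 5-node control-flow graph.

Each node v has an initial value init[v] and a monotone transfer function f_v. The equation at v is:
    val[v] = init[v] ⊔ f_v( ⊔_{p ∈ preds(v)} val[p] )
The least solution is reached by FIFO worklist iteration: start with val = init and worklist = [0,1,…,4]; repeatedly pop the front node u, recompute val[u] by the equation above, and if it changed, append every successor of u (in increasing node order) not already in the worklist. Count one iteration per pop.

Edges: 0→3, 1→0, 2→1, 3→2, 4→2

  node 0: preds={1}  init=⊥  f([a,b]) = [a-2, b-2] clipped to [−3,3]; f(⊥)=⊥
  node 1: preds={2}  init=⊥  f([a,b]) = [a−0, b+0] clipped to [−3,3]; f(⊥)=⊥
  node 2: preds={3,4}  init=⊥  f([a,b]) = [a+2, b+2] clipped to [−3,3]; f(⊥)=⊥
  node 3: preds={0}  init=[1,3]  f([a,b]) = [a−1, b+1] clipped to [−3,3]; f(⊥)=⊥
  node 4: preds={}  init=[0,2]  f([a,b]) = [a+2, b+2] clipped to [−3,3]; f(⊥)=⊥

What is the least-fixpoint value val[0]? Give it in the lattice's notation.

[-3,1]

Iteration log — 20 steps:
  step 1. node 0  ⊔preds=⊥  new=⊥  stable
  step 2. node 1  ⊔preds=⊥  new=⊥  stable
  step 3. node 2  ⊔preds=[0,3]  new=[2,3]  old=⊥  +wl: 1
  step 4. node 3  ⊔preds=⊥  new=[1,3]  stable
  step 5. node 4  ⊔preds=⊥  new=[0,2]  stable
  step 6. node 1  ⊔preds=[2,3]  new=[2,3]  old=⊥  +wl: 0
  step 7. node 0  ⊔preds=[2,3]  new=[0,1]  old=⊥  +wl: 3
  step 8. node 3  ⊔preds=[0,1]  new=[-1,3]  old=[1,3]  +wl: 2
  step 9. node 2  ⊔preds=[-1,3]  new=[1,3]  old=[2,3]  +wl: 1
  step 10. node 1  ⊔preds=[1,3]  new=[1,3]  old=[2,3]  +wl: 0
  step 11. node 0  ⊔preds=[1,3]  new=[-1,1]  old=[0,1]  +wl: 3
  step 12. node 3  ⊔preds=[-1,1]  new=[-2,3]  old=[-1,3]  +wl: 2
  step 13. node 2  ⊔preds=[-2,3]  new=[0,3]  old=[1,3]  +wl: 1
  step 14. node 1  ⊔preds=[0,3]  new=[0,3]  old=[1,3]  +wl: 0
  step 15. node 0  ⊔preds=[0,3]  new=[-2,1]  old=[-1,1]  +wl: 3
  step 16. node 3  ⊔preds=[-2,1]  new=[-3,3]  old=[-2,3]  +wl: 2
  step 17. node 2  ⊔preds=[-3,3]  new=[-1,3]  old=[0,3]  +wl: 1
  step 18. node 1  ⊔preds=[-1,3]  new=[-1,3]  old=[0,3]  +wl: 0
  step 19. node 0  ⊔preds=[-1,3]  new=[-3,1]  old=[-2,1]  +wl: 3
  step 20. node 3  ⊔preds=[-3,1]  new=[-3,3]  stable

Least fixpoint reached:
  node 0: [-3,1]
  node 1: [-1,3]
  node 2: [-1,3]
  node 3: [-3,3]
  node 4: [0,2]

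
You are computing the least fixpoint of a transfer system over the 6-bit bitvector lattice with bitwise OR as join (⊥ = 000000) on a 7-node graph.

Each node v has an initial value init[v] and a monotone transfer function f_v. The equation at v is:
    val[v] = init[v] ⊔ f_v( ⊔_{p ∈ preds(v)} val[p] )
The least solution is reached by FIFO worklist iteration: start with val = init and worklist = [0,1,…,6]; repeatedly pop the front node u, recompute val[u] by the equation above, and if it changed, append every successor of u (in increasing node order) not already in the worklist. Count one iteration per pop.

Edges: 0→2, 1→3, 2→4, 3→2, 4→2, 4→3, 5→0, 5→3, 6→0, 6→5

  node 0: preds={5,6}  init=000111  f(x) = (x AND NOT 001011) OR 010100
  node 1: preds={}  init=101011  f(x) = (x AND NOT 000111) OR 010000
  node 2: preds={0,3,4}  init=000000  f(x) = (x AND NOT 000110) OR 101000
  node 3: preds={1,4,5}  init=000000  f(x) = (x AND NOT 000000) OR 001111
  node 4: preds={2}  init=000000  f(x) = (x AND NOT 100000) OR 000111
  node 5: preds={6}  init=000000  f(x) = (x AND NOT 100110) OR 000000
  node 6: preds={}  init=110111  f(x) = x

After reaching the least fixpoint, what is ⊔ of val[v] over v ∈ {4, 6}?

Trace (10 dequeues):
  [1] u=0 | in 110111 | out 110111 | prev 000111 | push {}
  [2] u=1 | in 000000 | out 111011 | prev 101011 | push {}
  [3] u=2 | in 110111 | out 111001 | prev 000000 | push {}
  [4] u=3 | in 111011 | out 111111 | prev 000000 | push {2}
  [5] u=4 | in 111001 | out 011111 | prev 000000 | push {3}
  [6] u=5 | in 110111 | out 010001 | prev 000000 | push {0}
  [7] u=6 | in 000000 | out 110111 | ==
  [8] u=2 | in 111111 | out 111001 | ==
  [9] u=3 | in 111111 | out 111111 | ==
  [10] u=0 | in 110111 | out 110111 | ==

Converged values:
  [0] 110111
  [1] 111011
  [2] 111001
  [3] 111111
  [4] 011111
  [5] 010001
  [6] 110111

111111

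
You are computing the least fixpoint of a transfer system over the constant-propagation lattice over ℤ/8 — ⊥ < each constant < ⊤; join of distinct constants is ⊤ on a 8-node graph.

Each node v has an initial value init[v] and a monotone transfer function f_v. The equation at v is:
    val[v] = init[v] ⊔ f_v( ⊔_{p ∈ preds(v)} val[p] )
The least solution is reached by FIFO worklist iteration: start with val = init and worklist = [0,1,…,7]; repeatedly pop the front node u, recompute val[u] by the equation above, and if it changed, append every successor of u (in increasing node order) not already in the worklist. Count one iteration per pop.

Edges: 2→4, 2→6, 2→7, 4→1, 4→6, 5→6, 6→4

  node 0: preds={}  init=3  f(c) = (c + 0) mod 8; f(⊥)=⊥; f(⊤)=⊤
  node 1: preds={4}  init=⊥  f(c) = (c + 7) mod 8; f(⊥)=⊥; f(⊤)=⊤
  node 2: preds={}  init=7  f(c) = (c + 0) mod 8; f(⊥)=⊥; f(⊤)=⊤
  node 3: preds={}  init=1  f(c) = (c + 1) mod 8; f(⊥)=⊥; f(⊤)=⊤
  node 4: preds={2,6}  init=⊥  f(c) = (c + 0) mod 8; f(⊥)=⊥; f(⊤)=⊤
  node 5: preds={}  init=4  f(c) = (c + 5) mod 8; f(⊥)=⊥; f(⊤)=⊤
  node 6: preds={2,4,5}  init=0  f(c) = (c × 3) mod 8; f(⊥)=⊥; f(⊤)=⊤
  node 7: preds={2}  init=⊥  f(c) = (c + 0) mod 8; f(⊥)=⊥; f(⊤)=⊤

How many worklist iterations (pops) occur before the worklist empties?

10

Worklist (10 pops):
  #1 pop 0: in=⊥ → 3 (no change)
  #2 pop 1: in=⊥ → ⊥ (no change)
  #3 pop 2: in=⊥ → 7 (no change)
  #4 pop 3: in=⊥ → 1 (no change)
  #5 pop 4: in=⊤ → ⊤ (was ⊥); enqueue [1]
  #6 pop 5: in=⊥ → 4 (no change)
  #7 pop 6: in=⊤ → ⊤ (was 0); enqueue [4]
  #8 pop 7: in=7 → 7 (was ⊥); enqueue []
  #9 pop 1: in=⊤ → ⊤ (was ⊥); enqueue []
  #10 pop 4: in=⊤ → ⊤ (no change)

Fixpoint:
  val[0] = 3
  val[1] = ⊤
  val[2] = 7
  val[3] = 1
  val[4] = ⊤
  val[5] = 4
  val[6] = ⊤
  val[7] = 7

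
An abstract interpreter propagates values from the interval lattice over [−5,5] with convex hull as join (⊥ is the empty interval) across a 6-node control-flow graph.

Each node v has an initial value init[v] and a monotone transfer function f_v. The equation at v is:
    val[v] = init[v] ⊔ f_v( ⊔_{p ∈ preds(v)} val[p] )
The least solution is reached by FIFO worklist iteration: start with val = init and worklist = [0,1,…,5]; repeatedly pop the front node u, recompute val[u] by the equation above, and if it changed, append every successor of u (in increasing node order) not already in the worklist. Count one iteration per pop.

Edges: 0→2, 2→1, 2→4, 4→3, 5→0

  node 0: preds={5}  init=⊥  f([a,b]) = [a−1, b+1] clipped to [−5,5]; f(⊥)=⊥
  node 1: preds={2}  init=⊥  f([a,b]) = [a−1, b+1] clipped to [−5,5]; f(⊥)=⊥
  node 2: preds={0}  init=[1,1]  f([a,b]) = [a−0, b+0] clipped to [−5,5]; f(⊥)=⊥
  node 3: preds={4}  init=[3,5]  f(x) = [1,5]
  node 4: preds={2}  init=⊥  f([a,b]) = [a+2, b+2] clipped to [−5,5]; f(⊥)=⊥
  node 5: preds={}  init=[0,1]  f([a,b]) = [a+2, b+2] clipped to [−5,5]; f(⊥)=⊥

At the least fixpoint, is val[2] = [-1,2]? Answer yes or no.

Iteration log — 8 steps:
  step 1. node 0  ⊔preds=[0,1]  new=[-1,2]  old=⊥  +wl: 
  step 2. node 1  ⊔preds=[1,1]  new=[0,2]  old=⊥  +wl: 
  step 3. node 2  ⊔preds=[-1,2]  new=[-1,2]  old=[1,1]  +wl: 1
  step 4. node 3  ⊔preds=⊥  new=[1,5]  old=[3,5]  +wl: 
  step 5. node 4  ⊔preds=[-1,2]  new=[1,4]  old=⊥  +wl: 3
  step 6. node 5  ⊔preds=⊥  new=[0,1]  stable
  step 7. node 1  ⊔preds=[-1,2]  new=[-2,3]  old=[0,2]  +wl: 
  step 8. node 3  ⊔preds=[1,4]  new=[1,5]  stable

Least fixpoint reached:
  node 0: [-1,2]
  node 1: [-2,3]
  node 2: [-1,2]
  node 3: [1,5]
  node 4: [1,4]
  node 5: [0,1]

yes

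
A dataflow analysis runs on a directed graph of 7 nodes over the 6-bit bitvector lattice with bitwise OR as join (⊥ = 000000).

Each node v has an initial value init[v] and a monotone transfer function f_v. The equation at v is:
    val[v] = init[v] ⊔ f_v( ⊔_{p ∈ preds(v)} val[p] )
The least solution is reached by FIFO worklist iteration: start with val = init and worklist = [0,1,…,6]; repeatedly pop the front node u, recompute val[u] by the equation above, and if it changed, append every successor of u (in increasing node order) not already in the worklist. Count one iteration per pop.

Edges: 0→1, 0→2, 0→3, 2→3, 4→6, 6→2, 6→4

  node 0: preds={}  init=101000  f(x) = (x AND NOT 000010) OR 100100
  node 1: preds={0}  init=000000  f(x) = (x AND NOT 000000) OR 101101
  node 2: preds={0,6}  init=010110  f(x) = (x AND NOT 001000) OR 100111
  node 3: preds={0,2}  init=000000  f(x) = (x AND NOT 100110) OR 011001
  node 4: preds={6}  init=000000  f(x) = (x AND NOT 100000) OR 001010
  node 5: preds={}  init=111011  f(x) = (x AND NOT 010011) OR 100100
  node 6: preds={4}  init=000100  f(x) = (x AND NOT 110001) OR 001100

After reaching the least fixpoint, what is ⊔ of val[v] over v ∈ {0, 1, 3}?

Trace (9 dequeues):
  [1] u=0 | in 000000 | out 101100 | prev 101000 | push {}
  [2] u=1 | in 101100 | out 101101 | prev 000000 | push {}
  [3] u=2 | in 101100 | out 110111 | prev 010110 | push {}
  [4] u=3 | in 111111 | out 011001 | prev 000000 | push {}
  [5] u=4 | in 000100 | out 001110 | prev 000000 | push {}
  [6] u=5 | in 000000 | out 111111 | prev 111011 | push {}
  [7] u=6 | in 001110 | out 001110 | prev 000100 | push {2,4}
  [8] u=2 | in 101110 | out 110111 | ==
  [9] u=4 | in 001110 | out 001110 | ==

Converged values:
  [0] 101100
  [1] 101101
  [2] 110111
  [3] 011001
  [4] 001110
  [5] 111111
  [6] 001110

111101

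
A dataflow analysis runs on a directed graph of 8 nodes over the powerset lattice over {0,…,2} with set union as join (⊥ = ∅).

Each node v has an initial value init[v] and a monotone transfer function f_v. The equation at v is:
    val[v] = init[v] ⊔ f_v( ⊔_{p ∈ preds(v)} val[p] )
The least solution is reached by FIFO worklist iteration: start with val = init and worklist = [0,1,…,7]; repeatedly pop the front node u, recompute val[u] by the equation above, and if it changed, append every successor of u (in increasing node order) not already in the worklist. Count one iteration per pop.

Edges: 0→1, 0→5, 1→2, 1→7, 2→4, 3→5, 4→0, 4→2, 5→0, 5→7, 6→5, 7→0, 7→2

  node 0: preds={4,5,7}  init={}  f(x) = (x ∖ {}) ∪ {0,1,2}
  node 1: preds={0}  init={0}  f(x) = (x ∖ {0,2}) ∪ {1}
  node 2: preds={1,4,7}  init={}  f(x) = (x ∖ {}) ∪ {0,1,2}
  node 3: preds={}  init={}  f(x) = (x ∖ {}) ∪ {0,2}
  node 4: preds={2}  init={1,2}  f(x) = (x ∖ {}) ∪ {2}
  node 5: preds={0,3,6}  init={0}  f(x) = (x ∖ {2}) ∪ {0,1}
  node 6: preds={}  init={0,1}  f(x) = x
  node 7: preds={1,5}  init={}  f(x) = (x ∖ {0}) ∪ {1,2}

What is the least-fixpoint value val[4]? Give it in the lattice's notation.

{0,1,2}

Worklist (10 pops):
  #1 pop 0: in={0,1,2} → {0,1,2} (was {}); enqueue []
  #2 pop 1: in={0,1,2} → {0,1} (was {0}); enqueue []
  #3 pop 2: in={0,1,2} → {0,1,2} (was {}); enqueue []
  #4 pop 3: in={} → {0,2} (was {}); enqueue []
  #5 pop 4: in={0,1,2} → {0,1,2} (was {1,2}); enqueue [0,2]
  #6 pop 5: in={0,1,2} → {0,1} (was {0}); enqueue []
  #7 pop 6: in={} → {0,1} (no change)
  #8 pop 7: in={0,1} → {1,2} (was {}); enqueue []
  #9 pop 0: in={0,1,2} → {0,1,2} (no change)
  #10 pop 2: in={0,1,2} → {0,1,2} (no change)

Fixpoint:
  val[0] = {0,1,2}
  val[1] = {0,1}
  val[2] = {0,1,2}
  val[3] = {0,2}
  val[4] = {0,1,2}
  val[5] = {0,1}
  val[6] = {0,1}
  val[7] = {1,2}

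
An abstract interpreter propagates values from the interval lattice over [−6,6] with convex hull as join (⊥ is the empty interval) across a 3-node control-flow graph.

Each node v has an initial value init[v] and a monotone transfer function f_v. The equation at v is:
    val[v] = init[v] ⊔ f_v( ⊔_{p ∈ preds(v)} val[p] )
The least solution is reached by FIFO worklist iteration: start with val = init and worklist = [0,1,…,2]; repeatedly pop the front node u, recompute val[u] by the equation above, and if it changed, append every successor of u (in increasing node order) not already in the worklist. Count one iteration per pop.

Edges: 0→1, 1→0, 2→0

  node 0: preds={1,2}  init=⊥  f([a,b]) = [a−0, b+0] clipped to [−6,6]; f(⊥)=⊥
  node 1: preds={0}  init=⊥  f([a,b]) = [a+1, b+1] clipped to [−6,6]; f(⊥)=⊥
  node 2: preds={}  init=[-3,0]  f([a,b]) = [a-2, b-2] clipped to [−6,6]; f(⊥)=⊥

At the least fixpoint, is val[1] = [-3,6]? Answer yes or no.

Trace (15 dequeues):
  [1] u=0 | in [-3,0] | out [-3,0] | prev ⊥ | push {}
  [2] u=1 | in [-3,0] | out [-2,1] | prev ⊥ | push {0}
  [3] u=2 | in ⊥ | out [-3,0] | ==
  [4] u=0 | in [-3,1] | out [-3,1] | prev [-3,0] | push {1}
  [5] u=1 | in [-3,1] | out [-2,2] | prev [-2,1] | push {0}
  [6] u=0 | in [-3,2] | out [-3,2] | prev [-3,1] | push {1}
  [7] u=1 | in [-3,2] | out [-2,3] | prev [-2,2] | push {0}
  [8] u=0 | in [-3,3] | out [-3,3] | prev [-3,2] | push {1}
  [9] u=1 | in [-3,3] | out [-2,4] | prev [-2,3] | push {0}
  [10] u=0 | in [-3,4] | out [-3,4] | prev [-3,3] | push {1}
  [11] u=1 | in [-3,4] | out [-2,5] | prev [-2,4] | push {0}
  [12] u=0 | in [-3,5] | out [-3,5] | prev [-3,4] | push {1}
  [13] u=1 | in [-3,5] | out [-2,6] | prev [-2,5] | push {0}
  [14] u=0 | in [-3,6] | out [-3,6] | prev [-3,5] | push {1}
  [15] u=1 | in [-3,6] | out [-2,6] | ==

Converged values:
  [0] [-3,6]
  [1] [-2,6]
  [2] [-3,0]

no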